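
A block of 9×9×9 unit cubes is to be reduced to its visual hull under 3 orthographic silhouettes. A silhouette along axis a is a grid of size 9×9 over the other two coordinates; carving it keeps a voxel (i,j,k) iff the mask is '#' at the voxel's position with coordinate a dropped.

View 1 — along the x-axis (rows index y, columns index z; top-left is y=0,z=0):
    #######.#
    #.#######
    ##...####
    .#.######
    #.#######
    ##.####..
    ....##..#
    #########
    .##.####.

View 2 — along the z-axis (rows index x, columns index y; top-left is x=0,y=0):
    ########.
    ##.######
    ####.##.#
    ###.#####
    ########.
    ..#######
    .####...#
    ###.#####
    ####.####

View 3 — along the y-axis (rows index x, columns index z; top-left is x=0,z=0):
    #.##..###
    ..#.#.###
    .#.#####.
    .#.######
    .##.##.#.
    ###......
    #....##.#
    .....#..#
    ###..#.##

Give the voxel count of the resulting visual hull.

remaining voxels: 247

full grid |V| = 729
  1. axis=0 (YZ plane), |mask|=61  ⇒  voxels=549
  2. axis=2 (XY plane), |mask|=67  ⇒  voxels=450
  3. axis=1 (XZ plane), |mask|=44  ⇒  voxels=247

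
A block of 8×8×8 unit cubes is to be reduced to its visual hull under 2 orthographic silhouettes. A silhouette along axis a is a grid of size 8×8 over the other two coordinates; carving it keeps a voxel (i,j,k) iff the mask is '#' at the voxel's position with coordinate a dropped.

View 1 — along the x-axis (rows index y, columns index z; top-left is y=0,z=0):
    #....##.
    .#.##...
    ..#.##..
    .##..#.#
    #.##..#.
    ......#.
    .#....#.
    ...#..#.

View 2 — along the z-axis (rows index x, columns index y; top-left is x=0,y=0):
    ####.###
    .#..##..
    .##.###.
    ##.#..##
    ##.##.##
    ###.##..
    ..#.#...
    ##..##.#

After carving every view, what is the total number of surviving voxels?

|visual hull| = 105

before carving: 512 voxels (8×8×8)
[1] x-view keeps 22 columns → grid now 176
[2] z-view keeps 38 columns → grid now 105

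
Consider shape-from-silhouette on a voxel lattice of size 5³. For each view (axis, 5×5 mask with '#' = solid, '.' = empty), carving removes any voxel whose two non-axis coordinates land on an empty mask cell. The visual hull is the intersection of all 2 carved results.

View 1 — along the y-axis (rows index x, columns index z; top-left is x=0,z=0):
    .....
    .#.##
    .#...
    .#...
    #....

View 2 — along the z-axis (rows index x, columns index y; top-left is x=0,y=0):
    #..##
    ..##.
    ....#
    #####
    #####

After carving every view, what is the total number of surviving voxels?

voxel count = 17

start: 5×5×5 = 125 voxels
step 1: project along y, AND mask (6/25) → |grid| = 30
step 2: project along z, AND mask (16/25) → |grid| = 17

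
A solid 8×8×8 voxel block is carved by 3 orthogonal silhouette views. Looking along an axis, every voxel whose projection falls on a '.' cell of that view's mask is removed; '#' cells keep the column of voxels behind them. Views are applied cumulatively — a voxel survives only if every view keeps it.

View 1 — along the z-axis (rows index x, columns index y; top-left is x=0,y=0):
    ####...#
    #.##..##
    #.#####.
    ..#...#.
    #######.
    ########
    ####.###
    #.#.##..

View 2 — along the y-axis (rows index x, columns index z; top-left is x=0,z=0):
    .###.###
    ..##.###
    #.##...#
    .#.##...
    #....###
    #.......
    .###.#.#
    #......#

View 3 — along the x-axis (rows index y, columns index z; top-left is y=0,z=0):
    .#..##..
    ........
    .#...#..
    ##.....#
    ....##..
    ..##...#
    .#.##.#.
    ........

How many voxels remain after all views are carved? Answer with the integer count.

full grid |V| = 512
[1] z-view keeps 44 columns → grid now 352
[2] y-view keeps 30 columns → grid now 164
[3] x-view keeps 17 columns → grid now 41

41 voxels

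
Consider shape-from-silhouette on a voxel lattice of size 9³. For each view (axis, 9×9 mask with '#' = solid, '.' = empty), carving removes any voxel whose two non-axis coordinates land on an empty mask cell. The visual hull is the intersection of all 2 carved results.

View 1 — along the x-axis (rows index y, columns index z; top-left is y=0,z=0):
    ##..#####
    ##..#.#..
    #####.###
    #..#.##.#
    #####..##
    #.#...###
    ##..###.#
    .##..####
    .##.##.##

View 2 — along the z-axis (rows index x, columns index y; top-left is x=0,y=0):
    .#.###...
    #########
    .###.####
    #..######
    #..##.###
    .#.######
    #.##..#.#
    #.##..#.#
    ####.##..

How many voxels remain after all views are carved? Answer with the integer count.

remaining voxels: 332

initial block: 9^3 = 729
carve view 1 (along x, YZ-mask fill 54/81): 486 voxels remain
carve view 2 (along z, XY-mask fill 56/81): 332 voxels remain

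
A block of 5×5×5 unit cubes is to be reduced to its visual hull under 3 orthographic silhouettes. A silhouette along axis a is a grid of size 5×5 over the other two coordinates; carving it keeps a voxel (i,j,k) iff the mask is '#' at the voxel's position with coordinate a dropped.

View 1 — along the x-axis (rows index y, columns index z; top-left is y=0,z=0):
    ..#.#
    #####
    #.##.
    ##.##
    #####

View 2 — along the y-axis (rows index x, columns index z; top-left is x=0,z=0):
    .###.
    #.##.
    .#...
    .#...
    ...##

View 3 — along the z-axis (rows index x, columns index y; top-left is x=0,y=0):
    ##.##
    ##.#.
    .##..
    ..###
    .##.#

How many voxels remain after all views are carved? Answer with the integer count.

initial block: 5^3 = 125
carve view 1 (along x, YZ-mask fill 19/25): 95 voxels remain
carve view 2 (along y, XZ-mask fill 10/25): 37 voxels remain
carve view 3 (along z, XY-mask fill 15/25): 23 voxels remain

voxel count = 23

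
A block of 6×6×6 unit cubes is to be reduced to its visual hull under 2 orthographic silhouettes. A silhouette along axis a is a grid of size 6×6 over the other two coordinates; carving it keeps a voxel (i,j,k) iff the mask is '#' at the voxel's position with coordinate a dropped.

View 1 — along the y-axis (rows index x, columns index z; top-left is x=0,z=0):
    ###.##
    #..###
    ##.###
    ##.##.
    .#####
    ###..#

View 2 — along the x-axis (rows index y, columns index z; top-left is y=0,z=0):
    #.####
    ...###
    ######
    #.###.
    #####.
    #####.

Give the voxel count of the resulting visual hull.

voxel count = 124

initial block: 6^3 = 216
V1 y: intersect with XZ mask (27 set) -- 162 left
V2 x: intersect with YZ mask (28 set) -- 124 left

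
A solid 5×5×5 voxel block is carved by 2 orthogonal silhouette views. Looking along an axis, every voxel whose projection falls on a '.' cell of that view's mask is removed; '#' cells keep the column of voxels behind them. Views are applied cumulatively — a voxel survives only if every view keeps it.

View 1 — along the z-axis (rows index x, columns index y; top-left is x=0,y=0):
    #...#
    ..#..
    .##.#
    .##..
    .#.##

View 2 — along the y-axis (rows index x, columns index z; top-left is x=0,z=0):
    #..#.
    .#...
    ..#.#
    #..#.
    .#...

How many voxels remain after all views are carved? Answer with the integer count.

remaining voxels: 18

initial block: 5^3 = 125
carve view 1 (along z, XY-mask fill 11/25): 55 voxels remain
carve view 2 (along y, XZ-mask fill 8/25): 18 voxels remain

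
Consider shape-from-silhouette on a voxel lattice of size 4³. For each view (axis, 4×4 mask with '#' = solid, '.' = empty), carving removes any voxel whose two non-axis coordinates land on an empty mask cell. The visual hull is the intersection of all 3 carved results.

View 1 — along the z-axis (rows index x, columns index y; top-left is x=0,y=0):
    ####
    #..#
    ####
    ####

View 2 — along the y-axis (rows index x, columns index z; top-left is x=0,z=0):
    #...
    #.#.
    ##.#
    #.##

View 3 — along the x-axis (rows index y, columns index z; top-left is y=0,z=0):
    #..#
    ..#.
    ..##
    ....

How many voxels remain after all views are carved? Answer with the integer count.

full grid |V| = 64
  1. axis=2 (XY plane), |mask|=14  ⇒  voxels=56
  2. axis=1 (XZ plane), |mask|=9  ⇒  voxels=32
  3. axis=0 (YZ plane), |mask|=5  ⇒  voxels=10

remaining voxels: 10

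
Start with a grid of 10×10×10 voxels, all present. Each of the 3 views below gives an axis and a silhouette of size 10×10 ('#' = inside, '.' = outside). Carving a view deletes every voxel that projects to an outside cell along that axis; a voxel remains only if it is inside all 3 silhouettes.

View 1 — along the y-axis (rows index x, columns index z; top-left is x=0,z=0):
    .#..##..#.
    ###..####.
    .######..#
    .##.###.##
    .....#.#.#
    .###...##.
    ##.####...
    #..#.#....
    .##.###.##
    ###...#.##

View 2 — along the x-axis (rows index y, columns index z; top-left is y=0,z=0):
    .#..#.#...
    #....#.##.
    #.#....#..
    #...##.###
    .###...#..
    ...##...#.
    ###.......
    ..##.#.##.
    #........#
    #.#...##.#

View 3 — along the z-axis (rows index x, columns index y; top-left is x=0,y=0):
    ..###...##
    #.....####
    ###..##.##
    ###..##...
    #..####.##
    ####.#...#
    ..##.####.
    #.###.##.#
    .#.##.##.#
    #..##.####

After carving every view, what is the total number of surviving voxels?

start: 10×10×10 = 1000 voxels
V1 y: intersect with XZ mask (55 set) -- 550 left
V2 x: intersect with YZ mask (38 set) -- 198 left
V3 z: intersect with XY mask (61 set) -- 112 left

voxel count = 112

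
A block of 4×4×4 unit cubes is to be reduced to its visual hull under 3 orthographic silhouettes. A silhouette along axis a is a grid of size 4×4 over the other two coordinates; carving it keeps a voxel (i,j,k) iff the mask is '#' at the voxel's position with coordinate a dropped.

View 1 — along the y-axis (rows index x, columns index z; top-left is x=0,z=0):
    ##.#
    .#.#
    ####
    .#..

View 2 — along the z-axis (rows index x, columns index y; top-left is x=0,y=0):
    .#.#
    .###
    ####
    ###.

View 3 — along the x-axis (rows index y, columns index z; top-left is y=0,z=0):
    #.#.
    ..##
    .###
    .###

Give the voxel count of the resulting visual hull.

19 voxels

full grid |V| = 64
step 1: project along y, AND mask (10/16) → |grid| = 40
step 2: project along z, AND mask (12/16) → |grid| = 31
step 3: project along x, AND mask (10/16) → |grid| = 19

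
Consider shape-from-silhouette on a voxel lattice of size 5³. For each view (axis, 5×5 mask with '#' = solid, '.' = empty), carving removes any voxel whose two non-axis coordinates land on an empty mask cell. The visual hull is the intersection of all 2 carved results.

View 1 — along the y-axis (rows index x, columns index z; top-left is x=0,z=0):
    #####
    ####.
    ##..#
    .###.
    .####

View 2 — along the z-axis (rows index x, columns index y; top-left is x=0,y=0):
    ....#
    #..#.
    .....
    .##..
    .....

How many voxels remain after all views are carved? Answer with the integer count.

full grid |V| = 125
after view 1 [y-axis, 19 of 25 cells solid] → remaining = 95
after view 2 [z-axis, 5 of 25 cells solid] → remaining = 19

voxel count = 19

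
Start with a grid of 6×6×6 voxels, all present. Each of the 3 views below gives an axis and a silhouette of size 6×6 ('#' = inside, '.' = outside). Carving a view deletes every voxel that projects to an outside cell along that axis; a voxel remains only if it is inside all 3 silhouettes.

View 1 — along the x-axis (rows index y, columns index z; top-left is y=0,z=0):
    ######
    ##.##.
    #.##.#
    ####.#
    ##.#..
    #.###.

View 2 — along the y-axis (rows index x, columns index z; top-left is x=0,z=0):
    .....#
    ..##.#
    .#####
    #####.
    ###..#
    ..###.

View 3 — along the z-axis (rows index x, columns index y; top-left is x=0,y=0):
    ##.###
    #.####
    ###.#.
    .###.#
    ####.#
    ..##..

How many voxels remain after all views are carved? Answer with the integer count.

|visual hull| = 61

before carving: 216 voxels (6×6×6)
after view 1 [x-axis, 26 of 36 cells solid] → remaining = 156
after view 2 [y-axis, 21 of 36 cells solid] → remaining = 89
after view 3 [z-axis, 25 of 36 cells solid] → remaining = 61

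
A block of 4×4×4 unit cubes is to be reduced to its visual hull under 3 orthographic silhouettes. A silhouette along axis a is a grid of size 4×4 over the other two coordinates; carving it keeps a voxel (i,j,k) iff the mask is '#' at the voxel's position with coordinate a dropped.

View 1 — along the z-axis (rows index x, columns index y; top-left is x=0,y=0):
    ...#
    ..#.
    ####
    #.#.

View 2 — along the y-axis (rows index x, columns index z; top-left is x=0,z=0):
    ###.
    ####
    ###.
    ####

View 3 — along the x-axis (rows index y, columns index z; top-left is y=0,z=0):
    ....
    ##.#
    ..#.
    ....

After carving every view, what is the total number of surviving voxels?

5 voxels

initial block: 4^3 = 64
step 1: project along z, AND mask (8/16) → |grid| = 32
step 2: project along y, AND mask (14/16) → |grid| = 27
step 3: project along x, AND mask (4/16) → |grid| = 5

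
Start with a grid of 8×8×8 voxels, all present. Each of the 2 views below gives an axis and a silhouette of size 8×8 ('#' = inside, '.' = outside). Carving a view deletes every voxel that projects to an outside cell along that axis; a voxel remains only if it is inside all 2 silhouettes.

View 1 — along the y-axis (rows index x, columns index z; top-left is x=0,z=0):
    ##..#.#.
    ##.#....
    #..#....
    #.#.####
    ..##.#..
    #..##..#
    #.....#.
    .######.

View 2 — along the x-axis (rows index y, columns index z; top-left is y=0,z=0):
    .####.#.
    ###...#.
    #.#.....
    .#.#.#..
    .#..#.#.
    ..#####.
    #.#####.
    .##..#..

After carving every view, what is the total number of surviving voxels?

initial block: 8^3 = 512
  1. axis=1 (XZ plane), |mask|=30  ⇒  voxels=240
  2. axis=0 (YZ plane), |mask|=31  ⇒  voxels=119

|visual hull| = 119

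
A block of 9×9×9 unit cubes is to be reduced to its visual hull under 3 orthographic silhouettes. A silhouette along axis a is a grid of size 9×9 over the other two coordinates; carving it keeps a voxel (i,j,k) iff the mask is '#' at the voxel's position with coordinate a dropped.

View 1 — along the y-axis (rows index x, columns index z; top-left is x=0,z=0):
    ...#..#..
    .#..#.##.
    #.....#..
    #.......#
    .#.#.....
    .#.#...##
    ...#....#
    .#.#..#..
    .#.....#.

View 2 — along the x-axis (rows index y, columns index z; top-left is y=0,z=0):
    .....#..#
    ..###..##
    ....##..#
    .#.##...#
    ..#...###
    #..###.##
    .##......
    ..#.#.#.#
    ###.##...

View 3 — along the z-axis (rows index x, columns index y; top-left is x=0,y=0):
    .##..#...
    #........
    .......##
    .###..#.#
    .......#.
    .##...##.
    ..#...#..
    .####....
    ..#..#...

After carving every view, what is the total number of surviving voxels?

before carving: 729 voxels (9×9×9)
step 1: project along y, AND mask (23/81) → |grid| = 207
step 2: project along x, AND mask (35/81) → |grid| = 78
step 3: project along z, AND mask (24/81) → |grid| = 20

remaining voxels: 20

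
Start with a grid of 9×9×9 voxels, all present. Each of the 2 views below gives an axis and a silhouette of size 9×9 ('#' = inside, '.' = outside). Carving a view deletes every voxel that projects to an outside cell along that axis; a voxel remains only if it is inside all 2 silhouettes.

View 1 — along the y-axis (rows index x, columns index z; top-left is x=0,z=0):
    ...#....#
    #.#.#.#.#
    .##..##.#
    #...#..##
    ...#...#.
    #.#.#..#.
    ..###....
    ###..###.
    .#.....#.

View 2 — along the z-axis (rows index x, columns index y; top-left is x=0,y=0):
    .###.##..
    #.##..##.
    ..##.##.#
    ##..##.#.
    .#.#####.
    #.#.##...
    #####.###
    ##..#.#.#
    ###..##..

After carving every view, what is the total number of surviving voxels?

initial block: 9^3 = 729
carve view 1 (along y, XZ-mask fill 33/81): 297 voxels remain
carve view 2 (along z, XY-mask fill 48/81): 172 voxels remain

|visual hull| = 172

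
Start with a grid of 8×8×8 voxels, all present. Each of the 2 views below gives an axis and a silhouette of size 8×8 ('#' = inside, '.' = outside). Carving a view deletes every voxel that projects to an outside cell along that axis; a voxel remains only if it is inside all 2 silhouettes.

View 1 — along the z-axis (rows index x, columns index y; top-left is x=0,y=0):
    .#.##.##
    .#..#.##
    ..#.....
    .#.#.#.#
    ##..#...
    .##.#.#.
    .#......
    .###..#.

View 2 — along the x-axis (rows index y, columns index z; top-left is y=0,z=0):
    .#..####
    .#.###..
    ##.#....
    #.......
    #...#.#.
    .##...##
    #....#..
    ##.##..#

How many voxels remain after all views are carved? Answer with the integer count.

full grid |V| = 512
step 1: project along z, AND mask (26/64) → |grid| = 208
step 2: project along x, AND mask (27/64) → |grid| = 84

voxel count = 84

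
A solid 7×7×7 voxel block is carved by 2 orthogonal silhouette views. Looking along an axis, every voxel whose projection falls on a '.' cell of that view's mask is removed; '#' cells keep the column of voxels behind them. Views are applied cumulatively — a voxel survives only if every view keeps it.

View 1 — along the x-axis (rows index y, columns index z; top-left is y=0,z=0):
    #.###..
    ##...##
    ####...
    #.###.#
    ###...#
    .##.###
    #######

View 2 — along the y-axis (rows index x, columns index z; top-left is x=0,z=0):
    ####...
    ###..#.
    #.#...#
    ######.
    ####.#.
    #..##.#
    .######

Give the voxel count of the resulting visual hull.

156 voxels

start: 7×7×7 = 343 voxels
carve view 1 (along x, YZ-mask fill 33/49): 231 voxels remain
carve view 2 (along y, XZ-mask fill 32/49): 156 voxels remain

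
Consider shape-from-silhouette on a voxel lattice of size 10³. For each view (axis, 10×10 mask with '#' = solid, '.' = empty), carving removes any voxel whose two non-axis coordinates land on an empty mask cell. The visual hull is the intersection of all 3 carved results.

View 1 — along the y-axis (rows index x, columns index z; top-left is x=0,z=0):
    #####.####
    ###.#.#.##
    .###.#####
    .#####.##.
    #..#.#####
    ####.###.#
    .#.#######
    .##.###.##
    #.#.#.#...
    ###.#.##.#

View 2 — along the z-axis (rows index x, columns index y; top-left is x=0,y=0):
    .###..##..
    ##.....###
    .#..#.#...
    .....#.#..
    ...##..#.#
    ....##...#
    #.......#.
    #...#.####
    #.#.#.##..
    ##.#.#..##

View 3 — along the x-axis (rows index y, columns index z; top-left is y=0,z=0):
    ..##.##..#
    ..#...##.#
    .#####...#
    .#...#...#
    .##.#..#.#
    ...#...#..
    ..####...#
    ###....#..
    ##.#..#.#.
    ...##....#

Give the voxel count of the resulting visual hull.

start: 10×10×10 = 1000 voxels
V1 y: intersect with XZ mask (72 set) -- 720 left
V2 z: intersect with XY mask (41 set) -- 290 left
V3 x: intersect with YZ mask (42 set) -- 119 left

remaining voxels: 119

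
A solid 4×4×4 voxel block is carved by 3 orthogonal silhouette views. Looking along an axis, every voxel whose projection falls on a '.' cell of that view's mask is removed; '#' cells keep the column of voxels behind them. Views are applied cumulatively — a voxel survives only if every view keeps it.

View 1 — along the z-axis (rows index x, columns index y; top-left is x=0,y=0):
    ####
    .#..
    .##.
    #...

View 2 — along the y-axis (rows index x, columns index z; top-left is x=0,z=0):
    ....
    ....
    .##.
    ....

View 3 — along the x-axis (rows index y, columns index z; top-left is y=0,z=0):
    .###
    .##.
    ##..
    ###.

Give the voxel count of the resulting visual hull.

initial block: 4^3 = 64
[1] z-view keeps 8 columns → grid now 32
[2] y-view keeps 2 columns → grid now 4
[3] x-view keeps 10 columns → grid now 3

|visual hull| = 3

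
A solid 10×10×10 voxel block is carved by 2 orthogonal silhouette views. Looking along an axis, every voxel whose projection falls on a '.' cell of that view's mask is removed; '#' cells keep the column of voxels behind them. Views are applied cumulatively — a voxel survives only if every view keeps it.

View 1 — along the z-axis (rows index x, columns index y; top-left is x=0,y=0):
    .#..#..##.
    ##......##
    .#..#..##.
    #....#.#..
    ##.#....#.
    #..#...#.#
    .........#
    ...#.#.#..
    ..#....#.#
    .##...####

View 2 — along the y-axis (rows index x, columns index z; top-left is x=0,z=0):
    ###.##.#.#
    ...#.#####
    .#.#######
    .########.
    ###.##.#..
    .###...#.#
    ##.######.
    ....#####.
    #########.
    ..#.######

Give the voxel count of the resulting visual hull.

voxel count = 244

full grid |V| = 1000
step 1: project along z, AND mask (36/100) → |grid| = 360
step 2: project along y, AND mask (69/100) → |grid| = 244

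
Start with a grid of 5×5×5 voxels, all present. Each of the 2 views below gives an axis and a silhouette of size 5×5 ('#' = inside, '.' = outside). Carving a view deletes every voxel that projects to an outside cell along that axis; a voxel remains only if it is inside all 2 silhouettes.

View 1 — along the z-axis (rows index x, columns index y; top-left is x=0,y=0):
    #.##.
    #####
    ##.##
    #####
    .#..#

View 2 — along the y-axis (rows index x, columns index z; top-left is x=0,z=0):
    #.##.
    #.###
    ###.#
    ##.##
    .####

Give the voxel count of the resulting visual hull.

73 voxels

initial block: 5^3 = 125
carve view 1 (along z, XY-mask fill 19/25): 95 voxels remain
carve view 2 (along y, XZ-mask fill 19/25): 73 voxels remain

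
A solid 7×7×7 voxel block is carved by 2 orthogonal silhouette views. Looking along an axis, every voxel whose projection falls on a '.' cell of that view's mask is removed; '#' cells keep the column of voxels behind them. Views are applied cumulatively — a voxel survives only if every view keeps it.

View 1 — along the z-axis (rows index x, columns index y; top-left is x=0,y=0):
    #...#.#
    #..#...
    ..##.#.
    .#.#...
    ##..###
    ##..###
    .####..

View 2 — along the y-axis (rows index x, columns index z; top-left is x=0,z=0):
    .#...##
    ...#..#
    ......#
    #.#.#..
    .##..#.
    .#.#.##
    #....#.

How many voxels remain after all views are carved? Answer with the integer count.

65 voxels

full grid |V| = 343
  1. axis=2 (XY plane), |mask|=24  ⇒  voxels=168
  2. axis=1 (XZ plane), |mask|=18  ⇒  voxels=65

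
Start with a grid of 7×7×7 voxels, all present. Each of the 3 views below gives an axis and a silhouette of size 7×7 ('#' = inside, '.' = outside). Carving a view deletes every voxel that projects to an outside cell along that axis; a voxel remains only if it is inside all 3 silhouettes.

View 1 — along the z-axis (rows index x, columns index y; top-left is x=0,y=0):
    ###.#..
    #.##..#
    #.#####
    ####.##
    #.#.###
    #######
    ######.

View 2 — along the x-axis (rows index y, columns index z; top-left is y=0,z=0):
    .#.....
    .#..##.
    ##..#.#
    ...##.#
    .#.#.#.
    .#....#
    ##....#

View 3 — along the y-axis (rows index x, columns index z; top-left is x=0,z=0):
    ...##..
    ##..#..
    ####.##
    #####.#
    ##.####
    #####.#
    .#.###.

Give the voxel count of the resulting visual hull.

full grid |V| = 343
[1] z-view keeps 38 columns → grid now 266
[2] x-view keeps 19 columns → grid now 102
[3] y-view keeps 33 columns → grid now 81

|visual hull| = 81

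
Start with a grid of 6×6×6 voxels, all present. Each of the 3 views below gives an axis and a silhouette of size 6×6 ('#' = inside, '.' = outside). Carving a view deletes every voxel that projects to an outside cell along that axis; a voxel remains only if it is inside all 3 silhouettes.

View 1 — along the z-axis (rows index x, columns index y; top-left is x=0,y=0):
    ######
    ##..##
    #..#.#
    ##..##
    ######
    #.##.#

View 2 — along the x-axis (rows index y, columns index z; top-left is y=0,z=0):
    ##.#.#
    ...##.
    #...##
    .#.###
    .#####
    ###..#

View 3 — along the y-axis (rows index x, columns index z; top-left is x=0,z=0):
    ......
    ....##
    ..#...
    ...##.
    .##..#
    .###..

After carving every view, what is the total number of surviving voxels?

full grid |V| = 216
carve view 1 (along z, XY-mask fill 27/36): 162 voxels remain
carve view 2 (along x, YZ-mask fill 22/36): 101 voxels remain
carve view 3 (along y, XZ-mask fill 11/36): 28 voxels remain

remaining voxels: 28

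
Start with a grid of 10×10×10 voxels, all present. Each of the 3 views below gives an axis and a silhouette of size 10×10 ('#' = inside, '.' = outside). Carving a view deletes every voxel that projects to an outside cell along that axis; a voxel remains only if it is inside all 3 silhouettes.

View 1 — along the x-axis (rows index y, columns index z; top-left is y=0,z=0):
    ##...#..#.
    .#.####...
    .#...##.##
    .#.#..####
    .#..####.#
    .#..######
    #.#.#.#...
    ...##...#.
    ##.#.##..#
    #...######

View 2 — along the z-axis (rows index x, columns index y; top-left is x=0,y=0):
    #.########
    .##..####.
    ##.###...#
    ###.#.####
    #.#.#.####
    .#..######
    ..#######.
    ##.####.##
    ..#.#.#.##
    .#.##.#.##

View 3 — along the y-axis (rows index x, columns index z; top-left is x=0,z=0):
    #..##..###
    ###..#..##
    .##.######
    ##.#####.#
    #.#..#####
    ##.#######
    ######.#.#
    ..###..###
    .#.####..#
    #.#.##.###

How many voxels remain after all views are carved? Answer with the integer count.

start: 10×10×10 = 1000 voxels
V1 x: intersect with YZ mask (53 set) -- 530 left
V2 z: intersect with XY mask (69 set) -- 370 left
V3 y: intersect with XZ mask (71 set) -- 263 left

voxel count = 263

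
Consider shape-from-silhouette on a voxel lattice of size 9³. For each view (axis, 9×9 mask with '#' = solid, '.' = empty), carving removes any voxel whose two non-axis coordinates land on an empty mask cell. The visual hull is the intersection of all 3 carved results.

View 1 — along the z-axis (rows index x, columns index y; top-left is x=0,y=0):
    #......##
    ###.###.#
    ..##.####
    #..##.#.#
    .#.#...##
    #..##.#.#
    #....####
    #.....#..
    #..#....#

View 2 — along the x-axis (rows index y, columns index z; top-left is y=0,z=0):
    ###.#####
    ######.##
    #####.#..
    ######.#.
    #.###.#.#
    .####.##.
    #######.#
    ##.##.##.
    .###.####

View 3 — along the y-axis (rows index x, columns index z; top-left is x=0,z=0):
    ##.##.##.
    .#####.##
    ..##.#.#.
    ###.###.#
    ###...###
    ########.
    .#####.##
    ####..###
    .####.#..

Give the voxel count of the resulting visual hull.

start: 9×9×9 = 729 voxels
carve view 1 (along z, XY-mask fill 40/81): 360 voxels remain
carve view 2 (along x, YZ-mask fill 62/81): 283 voxels remain
carve view 3 (along y, XZ-mask fill 57/81): 201 voxels remain

|visual hull| = 201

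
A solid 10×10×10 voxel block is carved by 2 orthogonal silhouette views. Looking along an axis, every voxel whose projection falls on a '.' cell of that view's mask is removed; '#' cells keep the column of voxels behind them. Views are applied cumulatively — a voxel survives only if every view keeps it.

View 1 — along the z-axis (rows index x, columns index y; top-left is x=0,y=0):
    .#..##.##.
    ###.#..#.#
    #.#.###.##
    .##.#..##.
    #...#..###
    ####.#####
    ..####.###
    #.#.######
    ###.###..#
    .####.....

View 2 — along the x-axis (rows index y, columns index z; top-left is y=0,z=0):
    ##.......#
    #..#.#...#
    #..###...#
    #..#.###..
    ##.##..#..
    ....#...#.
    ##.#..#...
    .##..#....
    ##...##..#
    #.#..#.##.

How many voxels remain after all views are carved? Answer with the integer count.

start: 10×10×10 = 1000 voxels
V1 z: intersect with XY mask (63 set) -- 630 left
V2 x: intersect with YZ mask (41 set) -- 261 left

remaining voxels: 261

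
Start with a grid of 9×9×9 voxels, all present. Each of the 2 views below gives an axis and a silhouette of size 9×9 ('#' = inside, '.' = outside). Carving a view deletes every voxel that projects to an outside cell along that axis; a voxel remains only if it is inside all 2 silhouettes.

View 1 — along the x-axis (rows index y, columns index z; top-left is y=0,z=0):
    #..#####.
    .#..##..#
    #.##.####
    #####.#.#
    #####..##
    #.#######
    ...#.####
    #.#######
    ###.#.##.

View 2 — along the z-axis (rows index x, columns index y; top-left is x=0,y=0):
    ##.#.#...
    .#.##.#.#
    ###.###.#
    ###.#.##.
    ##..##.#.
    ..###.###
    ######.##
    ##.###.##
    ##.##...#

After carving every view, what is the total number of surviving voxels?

before carving: 729 voxels (9×9×9)
V1 x: intersect with YZ mask (58 set) -- 522 left
V2 z: intersect with XY mask (53 set) -- 336 left

remaining voxels: 336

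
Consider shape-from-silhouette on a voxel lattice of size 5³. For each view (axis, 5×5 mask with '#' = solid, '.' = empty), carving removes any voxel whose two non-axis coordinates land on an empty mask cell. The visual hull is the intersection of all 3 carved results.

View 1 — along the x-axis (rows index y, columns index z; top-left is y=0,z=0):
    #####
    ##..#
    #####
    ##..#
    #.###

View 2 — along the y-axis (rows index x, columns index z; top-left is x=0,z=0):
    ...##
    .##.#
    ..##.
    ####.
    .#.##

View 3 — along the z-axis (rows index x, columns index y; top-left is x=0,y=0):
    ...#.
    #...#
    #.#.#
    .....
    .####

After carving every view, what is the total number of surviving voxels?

remaining voxels: 21

before carving: 125 voxels (5×5×5)
carve view 1 (along x, YZ-mask fill 20/25): 100 voxels remain
carve view 2 (along y, XZ-mask fill 14/25): 53 voxels remain
carve view 3 (along z, XY-mask fill 10/25): 21 voxels remain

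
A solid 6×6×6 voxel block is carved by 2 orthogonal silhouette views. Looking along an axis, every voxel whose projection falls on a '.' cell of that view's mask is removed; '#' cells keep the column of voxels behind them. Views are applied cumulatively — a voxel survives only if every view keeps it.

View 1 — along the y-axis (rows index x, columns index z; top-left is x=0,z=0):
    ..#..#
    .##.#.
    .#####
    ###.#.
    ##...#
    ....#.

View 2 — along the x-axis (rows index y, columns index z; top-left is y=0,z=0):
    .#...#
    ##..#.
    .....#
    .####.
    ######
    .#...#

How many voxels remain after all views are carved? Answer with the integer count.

before carving: 216 voxels (6×6×6)
V1 y: intersect with XZ mask (18 set) -- 108 left
V2 x: intersect with YZ mask (18 set) -- 58 left

|visual hull| = 58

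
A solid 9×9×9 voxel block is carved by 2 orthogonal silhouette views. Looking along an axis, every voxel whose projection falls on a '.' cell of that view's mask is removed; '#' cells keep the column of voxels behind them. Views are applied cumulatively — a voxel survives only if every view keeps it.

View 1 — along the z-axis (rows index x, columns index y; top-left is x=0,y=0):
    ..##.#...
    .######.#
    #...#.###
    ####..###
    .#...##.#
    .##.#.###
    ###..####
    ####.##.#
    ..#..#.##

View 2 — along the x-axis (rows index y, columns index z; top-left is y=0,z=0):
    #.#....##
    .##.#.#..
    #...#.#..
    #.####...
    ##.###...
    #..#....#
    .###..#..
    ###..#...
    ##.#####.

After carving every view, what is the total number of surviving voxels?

|visual hull| = 218

start: 9×9×9 = 729 voxels
V1 z: intersect with XY mask (50 set) -- 450 left
V2 x: intersect with YZ mask (39 set) -- 218 left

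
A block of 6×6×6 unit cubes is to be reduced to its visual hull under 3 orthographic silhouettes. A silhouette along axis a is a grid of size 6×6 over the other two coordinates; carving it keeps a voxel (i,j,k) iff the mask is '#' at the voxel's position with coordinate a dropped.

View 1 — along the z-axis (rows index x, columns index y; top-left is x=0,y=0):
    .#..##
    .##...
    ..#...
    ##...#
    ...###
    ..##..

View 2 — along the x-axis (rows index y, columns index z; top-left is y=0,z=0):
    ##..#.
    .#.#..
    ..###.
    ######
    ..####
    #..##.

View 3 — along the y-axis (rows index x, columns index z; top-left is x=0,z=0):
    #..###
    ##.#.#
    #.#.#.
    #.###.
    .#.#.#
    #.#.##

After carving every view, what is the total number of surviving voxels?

initial block: 6^3 = 216
after view 1 [z-axis, 14 of 36 cells solid] → remaining = 84
after view 2 [x-axis, 21 of 36 cells solid] → remaining = 47
after view 3 [y-axis, 22 of 36 cells solid] → remaining = 30

voxel count = 30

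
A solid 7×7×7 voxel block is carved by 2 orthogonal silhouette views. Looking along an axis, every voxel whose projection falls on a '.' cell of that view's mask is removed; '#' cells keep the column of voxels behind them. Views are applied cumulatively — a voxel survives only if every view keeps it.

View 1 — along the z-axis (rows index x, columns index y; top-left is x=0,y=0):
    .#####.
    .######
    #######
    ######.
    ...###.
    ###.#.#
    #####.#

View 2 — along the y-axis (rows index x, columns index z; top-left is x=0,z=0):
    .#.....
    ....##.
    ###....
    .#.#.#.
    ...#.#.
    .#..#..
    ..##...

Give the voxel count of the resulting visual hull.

full grid |V| = 343
after view 1 [z-axis, 38 of 49 cells solid] → remaining = 266
after view 2 [y-axis, 15 of 49 cells solid] → remaining = 84

84 voxels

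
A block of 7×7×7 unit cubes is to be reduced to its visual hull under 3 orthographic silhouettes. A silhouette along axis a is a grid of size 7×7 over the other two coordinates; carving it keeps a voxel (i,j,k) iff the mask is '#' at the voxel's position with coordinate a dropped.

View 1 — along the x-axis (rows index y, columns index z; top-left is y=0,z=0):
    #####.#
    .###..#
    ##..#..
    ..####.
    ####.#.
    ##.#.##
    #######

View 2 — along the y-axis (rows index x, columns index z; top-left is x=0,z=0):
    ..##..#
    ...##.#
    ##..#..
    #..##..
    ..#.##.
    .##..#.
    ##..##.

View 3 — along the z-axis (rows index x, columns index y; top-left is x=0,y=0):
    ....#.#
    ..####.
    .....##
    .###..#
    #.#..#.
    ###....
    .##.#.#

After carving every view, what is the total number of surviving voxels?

before carving: 343 voxels (7×7×7)
after view 1 [x-axis, 34 of 49 cells solid] → remaining = 238
after view 2 [y-axis, 22 of 49 cells solid] → remaining = 106
after view 3 [z-axis, 22 of 49 cells solid] → remaining = 44

44 voxels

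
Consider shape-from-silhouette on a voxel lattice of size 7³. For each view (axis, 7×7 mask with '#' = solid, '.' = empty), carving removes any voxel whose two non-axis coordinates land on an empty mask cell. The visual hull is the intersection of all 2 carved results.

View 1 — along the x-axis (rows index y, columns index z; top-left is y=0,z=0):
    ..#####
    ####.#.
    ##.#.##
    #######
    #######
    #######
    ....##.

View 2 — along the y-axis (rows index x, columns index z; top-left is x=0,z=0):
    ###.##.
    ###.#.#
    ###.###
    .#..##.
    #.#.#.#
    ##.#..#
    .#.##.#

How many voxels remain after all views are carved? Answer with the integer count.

before carving: 343 voxels (7×7×7)
step 1: project along x, AND mask (38/49) → |grid| = 266
step 2: project along y, AND mask (31/49) → |grid| = 163

|visual hull| = 163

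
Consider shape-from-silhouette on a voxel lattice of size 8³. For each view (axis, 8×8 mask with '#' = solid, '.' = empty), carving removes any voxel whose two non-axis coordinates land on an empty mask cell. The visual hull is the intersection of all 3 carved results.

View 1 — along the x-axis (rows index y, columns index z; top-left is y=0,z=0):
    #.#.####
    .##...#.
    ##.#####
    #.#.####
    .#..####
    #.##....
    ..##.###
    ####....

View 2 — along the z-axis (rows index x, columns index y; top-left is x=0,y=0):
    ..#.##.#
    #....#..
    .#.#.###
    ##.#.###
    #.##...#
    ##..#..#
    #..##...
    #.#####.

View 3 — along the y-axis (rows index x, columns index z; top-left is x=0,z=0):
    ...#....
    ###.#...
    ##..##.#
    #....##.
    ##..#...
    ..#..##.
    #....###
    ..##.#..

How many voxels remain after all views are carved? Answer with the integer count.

start: 8×8×8 = 512 voxels
after view 1 [x-axis, 39 of 64 cells solid] → remaining = 312
after view 2 [z-axis, 34 of 64 cells solid] → remaining = 166
after view 3 [y-axis, 26 of 64 cells solid] → remaining = 69

|visual hull| = 69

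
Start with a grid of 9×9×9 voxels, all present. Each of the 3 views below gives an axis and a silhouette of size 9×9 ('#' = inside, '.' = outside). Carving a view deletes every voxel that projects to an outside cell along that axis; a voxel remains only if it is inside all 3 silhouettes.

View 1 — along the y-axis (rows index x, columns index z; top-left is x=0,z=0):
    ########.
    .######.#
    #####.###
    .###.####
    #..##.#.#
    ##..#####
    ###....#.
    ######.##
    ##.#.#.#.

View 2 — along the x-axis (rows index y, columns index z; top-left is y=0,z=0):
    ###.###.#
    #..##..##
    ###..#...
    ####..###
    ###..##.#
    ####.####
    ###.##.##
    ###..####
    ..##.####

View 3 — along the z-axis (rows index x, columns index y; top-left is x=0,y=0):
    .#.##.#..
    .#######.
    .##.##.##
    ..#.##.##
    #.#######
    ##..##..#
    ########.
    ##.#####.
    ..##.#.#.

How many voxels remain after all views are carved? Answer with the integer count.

246 voxels

full grid |V| = 729
step 1: project along y, AND mask (59/81) → |grid| = 531
step 2: project along x, AND mask (57/81) → |grid| = 374
step 3: project along z, AND mask (54/81) → |grid| = 246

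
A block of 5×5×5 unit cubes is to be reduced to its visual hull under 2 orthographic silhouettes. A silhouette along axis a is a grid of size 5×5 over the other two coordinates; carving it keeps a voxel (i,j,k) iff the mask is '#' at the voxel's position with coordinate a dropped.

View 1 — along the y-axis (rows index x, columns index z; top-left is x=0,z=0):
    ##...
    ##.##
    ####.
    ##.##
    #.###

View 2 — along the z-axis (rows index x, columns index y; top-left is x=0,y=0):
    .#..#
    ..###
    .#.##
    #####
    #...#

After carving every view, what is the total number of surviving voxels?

voxel count = 56

before carving: 125 voxels (5×5×5)
step 1: project along y, AND mask (18/25) → |grid| = 90
step 2: project along z, AND mask (15/25) → |grid| = 56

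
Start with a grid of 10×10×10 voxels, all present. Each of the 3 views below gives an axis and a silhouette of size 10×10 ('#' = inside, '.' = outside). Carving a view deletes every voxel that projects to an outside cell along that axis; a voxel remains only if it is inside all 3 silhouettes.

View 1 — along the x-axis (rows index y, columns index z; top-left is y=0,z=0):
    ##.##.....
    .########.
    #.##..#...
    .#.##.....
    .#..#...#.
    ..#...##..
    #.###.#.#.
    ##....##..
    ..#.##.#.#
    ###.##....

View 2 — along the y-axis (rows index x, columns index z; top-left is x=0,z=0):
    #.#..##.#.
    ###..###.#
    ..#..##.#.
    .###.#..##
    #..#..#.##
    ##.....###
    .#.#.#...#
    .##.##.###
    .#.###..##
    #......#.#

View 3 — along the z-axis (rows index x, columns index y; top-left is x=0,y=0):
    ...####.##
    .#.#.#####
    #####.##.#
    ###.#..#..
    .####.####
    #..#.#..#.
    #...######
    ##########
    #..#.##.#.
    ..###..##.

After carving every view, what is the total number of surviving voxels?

voxel count = 139

initial block: 10^3 = 1000
after view 1 [x-axis, 45 of 100 cells solid] → remaining = 450
after view 2 [y-axis, 52 of 100 cells solid] → remaining = 211
after view 3 [z-axis, 65 of 100 cells solid] → remaining = 139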